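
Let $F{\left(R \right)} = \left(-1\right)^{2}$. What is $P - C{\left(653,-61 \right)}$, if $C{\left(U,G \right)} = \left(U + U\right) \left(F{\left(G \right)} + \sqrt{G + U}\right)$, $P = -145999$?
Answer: $-147305 - 5224 \sqrt{37} \approx -1.7908 \cdot 10^{5}$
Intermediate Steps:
$F{\left(R \right)} = 1$
$C{\left(U,G \right)} = 2 U \left(1 + \sqrt{G + U}\right)$ ($C{\left(U,G \right)} = \left(U + U\right) \left(1 + \sqrt{G + U}\right) = 2 U \left(1 + \sqrt{G + U}\right)$)
$P - C{\left(653,-61 \right)} = -145999 - 2 \cdot 653 \left(1 + \sqrt{-61 + 653}\right) = -145999 - 2 \cdot 653 \left(1 + \sqrt{592}\right) = -145999 - 2 \cdot 653 \left(1 + 4 \sqrt{37}\right) = -145999 - \left(1306 + 5224 \sqrt{37}\right) = -147305 - 5224 \sqrt{37}$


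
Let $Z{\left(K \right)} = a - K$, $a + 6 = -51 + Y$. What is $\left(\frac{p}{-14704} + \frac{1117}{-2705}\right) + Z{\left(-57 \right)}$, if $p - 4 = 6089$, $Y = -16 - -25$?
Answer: $\frac{325062947}{39774320} \approx 8.1727$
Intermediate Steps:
$Y = 9$ ($Y = -16 + 25 = 9$)
$a = -48$ ($a = -6 + \left(-51 + 9\right) = -6 - 42 = -48$)
$p = 6093$ ($p = 4 + 6089 = 6093$)
$Z{\left(K \right)} = -48 - K$
$\left(\frac{p}{-14704} + \frac{1117}{-2705}\right) + Z{\left(-57 \right)} = \left(\frac{6093}{-14704} + \frac{1117}{-2705}\right) - -9 = \left(6093 \left(- \frac{1}{14704}\right) + 1117 \left(- \frac{1}{2705}\right)\right) + \left(-48 + 57\right) = \left(- \frac{6093}{14704} - \frac{1117}{2705}\right) + 9 = - \frac{32905933}{39774320} + 9 = \frac{325062947}{39774320}$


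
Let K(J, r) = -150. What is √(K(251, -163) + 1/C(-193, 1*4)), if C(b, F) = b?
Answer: I*√5587543/193 ≈ 12.248*I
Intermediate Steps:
√(K(251, -163) + 1/C(-193, 1*4)) = √(-150 + 1/(-193)) = √(-150 - 1/193) = √(-28951/193) = I*√5587543/193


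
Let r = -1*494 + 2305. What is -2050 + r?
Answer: -239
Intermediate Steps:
r = 1811 (r = -494 + 2305 = 1811)
-2050 + r = -2050 + 1811 = -239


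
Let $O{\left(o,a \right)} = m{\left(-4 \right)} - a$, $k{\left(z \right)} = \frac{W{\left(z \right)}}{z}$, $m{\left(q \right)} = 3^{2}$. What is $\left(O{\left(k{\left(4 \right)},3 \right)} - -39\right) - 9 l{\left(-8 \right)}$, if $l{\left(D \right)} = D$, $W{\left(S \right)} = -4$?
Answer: $117$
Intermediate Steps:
$m{\left(q \right)} = 9$
$k{\left(z \right)} = - \frac{4}{z}$
$O{\left(o,a \right)} = 9 - a$
$\left(O{\left(k{\left(4 \right)},3 \right)} - -39\right) - 9 l{\left(-8 \right)} = \left(\left(9 - 3\right) - -39\right) - -72 = \left(\left(9 - 3\right) + 39\right) + 72 = \left(6 + 39\right) + 72 = 45 + 72 = 117$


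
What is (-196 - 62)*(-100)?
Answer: 25800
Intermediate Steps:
(-196 - 62)*(-100) = -258*(-100) = 25800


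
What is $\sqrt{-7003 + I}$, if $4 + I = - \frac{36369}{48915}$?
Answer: $\frac{i \sqrt{207003312410}}{5435} \approx 83.712 i$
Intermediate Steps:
$I = - \frac{25781}{5435}$ ($I = -4 - \frac{36369}{48915} = -4 - \frac{4041}{5435} = - \frac{25781}{5435} \approx -4.7435$)
$\sqrt{-7003 + I} = \sqrt{-7003 - \frac{25781}{5435}} = \sqrt{- \frac{38087086}{5435}} = \frac{i \sqrt{207003312410}}{5435}$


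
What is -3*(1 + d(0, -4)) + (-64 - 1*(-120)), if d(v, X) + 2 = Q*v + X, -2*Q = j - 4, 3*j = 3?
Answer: 71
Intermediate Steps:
j = 1 (j = (⅓)*3 = 1)
Q = 3/2 (Q = -(1 - 4)/2 = -½*(-3) = 3/2 ≈ 1.5000)
d(v, X) = -2 + X + 3*v/2 (d(v, X) = -2 + (3*v/2 + X) = -2 + (X + 3*v/2) = -2 + X + 3*v/2)
-3*(1 + d(0, -4)) + (-64 - 1*(-120)) = -3*(1 + (-2 - 4 + (3/2)*0)) + (-64 - 1*(-120)) = -3*(1 + (-2 - 4 + 0)) + (-64 + 120) = -3*(1 - 6) + 56 = -3*(-5) + 56 = 15 + 56 = 71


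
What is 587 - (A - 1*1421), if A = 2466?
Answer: -458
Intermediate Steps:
587 - (A - 1*1421) = 587 - (2466 - 1*1421) = 587 - (2466 - 1421) = 587 - 1*1045 = 587 - 1045 = -458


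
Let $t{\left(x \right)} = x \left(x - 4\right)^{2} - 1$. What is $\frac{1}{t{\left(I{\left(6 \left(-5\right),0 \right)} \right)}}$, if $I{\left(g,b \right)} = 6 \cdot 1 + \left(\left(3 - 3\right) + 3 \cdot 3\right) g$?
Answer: $- \frac{1}{18961537} \approx -5.2738 \cdot 10^{-8}$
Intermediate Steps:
$I{\left(g,b \right)} = 6 + 9 g$ ($I{\left(g,b \right)} = 6 + \left(\left(3 - 3\right) + 9\right) g = 6 + \left(0 + 9\right) g = 6 + 9 g$)
$t{\left(x \right)} = -1 + x \left(-4 + x\right)^{2}$ ($t{\left(x \right)} = x \left(-4 + x\right)^{2} - 1 = -1 + x \left(-4 + x\right)^{2}$)
$\frac{1}{t{\left(I{\left(6 \left(-5\right),0 \right)} \right)}} = \frac{1}{-1 + \left(6 + 9 \cdot 6 \left(-5\right)\right) \left(-4 + \left(6 + 9 \cdot 6 \left(-5\right)\right)\right)^{2}} = \frac{1}{-1 + \left(6 + 9 \left(-30\right)\right) \left(-4 + \left(6 + 9 \left(-30\right)\right)\right)^{2}} = \frac{1}{-1 + \left(6 - 270\right) \left(-4 + \left(6 - 270\right)\right)^{2}} = \frac{1}{-1 - 264 \left(-4 - 264\right)^{2}} = \frac{1}{-1 - 264 \left(-268\right)^{2}} = \frac{1}{-1 - 18961536} = \frac{1}{-18961537} = - \frac{1}{18961537}$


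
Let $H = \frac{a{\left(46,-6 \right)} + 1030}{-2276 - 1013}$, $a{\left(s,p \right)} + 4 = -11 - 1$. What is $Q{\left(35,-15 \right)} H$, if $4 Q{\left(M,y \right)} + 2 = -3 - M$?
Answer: $\frac{780}{253} \approx 3.083$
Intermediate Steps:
$Q{\left(M,y \right)} = - \frac{5}{4} - \frac{M}{4}$ ($Q{\left(M,y \right)} = - \frac{1}{2} + \frac{-3 - M}{4} = - \frac{1}{2} - \left(\frac{3}{4} + \frac{M}{4}\right) = - \frac{5}{4} - \frac{M}{4}$)
$a{\left(s,p \right)} = -16$ ($a{\left(s,p \right)} = -4 - 12 = -16$)
$H = - \frac{78}{253}$ ($H = \frac{-16 + 1030}{-2276 - 1013} = \frac{1014}{-3289} = 1014 \left(- \frac{1}{3289}\right) = - \frac{78}{253} \approx -0.3083$)
$Q{\left(35,-15 \right)} H = \left(- \frac{5}{4} - \frac{35}{4}\right) \left(- \frac{78}{253}\right) = \left(-10\right) \left(- \frac{78}{253}\right) = \frac{780}{253}$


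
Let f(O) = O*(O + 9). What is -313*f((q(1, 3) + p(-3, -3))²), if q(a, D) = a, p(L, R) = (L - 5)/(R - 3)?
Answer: -1993810/81 ≈ -24615.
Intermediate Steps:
p(L, R) = (-5 + L)/(-3 + R)
f(O) = O*(9 + O)
-313*f((q(1, 3) + p(-3, -3))²) = -313*(1 + (-5 - 3)/(-3 - 3))²*(9 + (1 + (-5 - 3)/(-3 - 3))²) = -313*(1 - 8/(-6))²*(9 + (1 - 8/(-6))²) = -313*(1 - ⅙*(-8))²*(9 + (1 - ⅙*(-8))²) = -313*(1 + 4/3)²*(9 + (1 + 4/3)²) = -313*(7/3)²*(9 + (7/3)²) = -15337*(9 + 49/9)/9 = -15337*130/(9*9) = -313*6370/81 = -1993810/81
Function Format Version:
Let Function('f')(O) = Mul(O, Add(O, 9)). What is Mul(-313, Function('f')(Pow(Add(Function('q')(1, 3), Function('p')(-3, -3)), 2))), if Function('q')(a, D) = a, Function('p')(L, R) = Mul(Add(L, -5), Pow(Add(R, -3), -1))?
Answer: Rational(-1993810, 81) ≈ -24615.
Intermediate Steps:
Function('p')(L, R) = Mul(Pow(Add(-3, R), -1), Add(-5, L)) (Function('p')(L, R) = Mul(Add(-5, L), Pow(Add(-3, R), -1)) = Mul(Pow(Add(-3, R), -1), Add(-5, L)))
Function('f')(O) = Mul(O, Add(9, O))
Mul(-313, Function('f')(Pow(Add(Function('q')(1, 3), Function('p')(-3, -3)), 2))) = Mul(-313, Mul(Pow(Add(1, Mul(Pow(Add(-3, -3), -1), Add(-5, -3))), 2), Add(9, Pow(Add(1, Mul(Pow(Add(-3, -3), -1), Add(-5, -3))), 2)))) = Mul(-313, Mul(Pow(Add(1, Mul(Pow(-6, -1), -8)), 2), Add(9, Pow(Add(1, Mul(Pow(-6, -1), -8)), 2)))) = Mul(-313, Mul(Pow(Add(1, Mul(Rational(-1, 6), -8)), 2), Add(9, Pow(Add(1, Mul(Rational(-1, 6), -8)), 2)))) = Mul(-313, Mul(Pow(Add(1, Rational(4, 3)), 2), Add(9, Pow(Add(1, Rational(4, 3)), 2)))) = Mul(-313, Mul(Pow(Rational(7, 3), 2), Add(9, Pow(Rational(7, 3), 2)))) = Mul(-313, Mul(Rational(49, 9), Add(9, Rational(49, 9)))) = Mul(-313, Mul(Rational(49, 9), Rational(130, 9))) = Mul(-313, Rational(6370, 81)) = Rational(-1993810, 81)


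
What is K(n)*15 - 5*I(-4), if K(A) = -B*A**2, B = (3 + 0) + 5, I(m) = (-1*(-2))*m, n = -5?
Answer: -2960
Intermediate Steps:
I(m) = 2*m
B = 8 (B = 3 + 5 = 8)
K(A) = -8*A**2
K(n)*15 - 5*I(-4) = -8*(-5)**2*15 - 10*(-4) = -8*25*15 - 5*(-8) = -200*15 + 40 = -3000 + 40 = -2960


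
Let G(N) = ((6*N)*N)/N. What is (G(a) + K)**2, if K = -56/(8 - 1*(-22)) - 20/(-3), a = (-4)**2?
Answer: 254016/25 ≈ 10161.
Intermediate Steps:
a = 16
G(N) = 6*N (G(N) = (6*N**2)/N = 6*N)
K = 24/5 (K = -56/(8 + 22) - 20*(-1/3) = -56/30 + 20/3 = -56*1/30 + 20/3 = -28/15 + 20/3 = 24/5 ≈ 4.8000)
(G(a) + K)**2 = (6*16 + 24/5)**2 = (96 + 24/5)**2 = (504/5)**2 = 254016/25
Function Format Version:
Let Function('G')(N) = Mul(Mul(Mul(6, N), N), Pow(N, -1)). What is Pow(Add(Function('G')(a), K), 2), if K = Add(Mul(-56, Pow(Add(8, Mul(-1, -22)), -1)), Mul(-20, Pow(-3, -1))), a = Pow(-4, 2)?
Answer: Rational(254016, 25) ≈ 10161.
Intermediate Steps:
a = 16
Function('G')(N) = Mul(6, N) (Function('G')(N) = Mul(Mul(6, Pow(N, 2)), Pow(N, -1)) = Mul(6, N))
K = Rational(24, 5) (K = Add(Mul(-56, Pow(Add(8, 22), -1)), Mul(-20, Rational(-1, 3))) = Add(Mul(-56, Pow(30, -1)), Rational(20, 3)) = Add(Mul(-56, Rational(1, 30)), Rational(20, 3)) = Add(Rational(-28, 15), Rational(20, 3)) = Rational(24, 5) ≈ 4.8000)
Pow(Add(Function('G')(a), K), 2) = Pow(Add(Mul(6, 16), Rational(24, 5)), 2) = Pow(Add(96, Rational(24, 5)), 2) = Pow(Rational(504, 5), 2) = Rational(254016, 25)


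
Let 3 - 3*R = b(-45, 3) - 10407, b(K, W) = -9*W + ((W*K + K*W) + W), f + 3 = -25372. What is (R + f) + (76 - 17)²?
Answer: -18326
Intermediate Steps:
f = -25375 (f = -3 - 25372 = -25375)
b(K, W) = -8*W + 2*K*W (b(K, W) = -9*W + ((K*W + K*W) + W) = -9*W + (2*K*W + W) = -9*W + (W + 2*K*W) = -8*W + 2*K*W)
R = 3568 (R = 1 - (2*3*(-4 - 45) - 10407)/3 = 1 - (2*3*(-49) - 10407)/3 = 1 - (-294 - 10407)/3 = 1 - ⅓*(-10701) = 1 + 3567 = 3568)
(R + f) + (76 - 17)² = (3568 - 25375) + (76 - 17)² = -21807 + 59² = -21807 + 3481 = -18326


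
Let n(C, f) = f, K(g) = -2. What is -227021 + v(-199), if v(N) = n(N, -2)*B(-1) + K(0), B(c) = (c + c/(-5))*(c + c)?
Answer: -1135131/5 ≈ -2.2703e+5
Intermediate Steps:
B(c) = 8*c**2/5 (B(c) = (c + c*(-1/5))*(2*c) = (c - c/5)*(2*c) = (4*c/5)*(2*c) = 8*c**2/5)
v(N) = -26/5 (v(N) = -16*(-1)**2/5 - 2 = -16/5 - 2 = -26/5)
-227021 + v(-199) = -227021 - 26/5 = -1135131/5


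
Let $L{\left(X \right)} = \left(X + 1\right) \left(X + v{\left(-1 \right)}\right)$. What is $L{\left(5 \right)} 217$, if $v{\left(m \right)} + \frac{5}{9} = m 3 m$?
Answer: $\frac{29078}{3} \approx 9692.7$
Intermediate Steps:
$v{\left(m \right)} = - \frac{5}{9} + 3 m^{2}$ ($v{\left(m \right)} = - \frac{5}{9} + m 3 m = - \frac{5}{9} + 3 m m = - \frac{5}{9} + 3 m^{2}$)
$L{\left(X \right)} = \left(1 + X\right) \left(\frac{22}{9} + X\right)$ ($L{\left(X \right)} = \left(X + 1\right) \left(X - \left(\frac{5}{9} - 3 \left(-1\right)^{2}\right)\right) = \left(1 + X\right) \left(X + \left(- \frac{5}{9} + 3 \cdot 1\right)\right) = \left(1 + X\right) \left(X + \left(- \frac{5}{9} + 3\right)\right) = \left(1 + X\right) \left(X + \frac{22}{9}\right) = \left(1 + X\right) \left(\frac{22}{9} + X\right)$)
$L{\left(5 \right)} 217 = \left(\frac{22}{9} + 5^{2} + \frac{31}{9} \cdot 5\right) 217 = \left(\frac{22}{9} + 25 + \frac{155}{9}\right) 217 = \frac{134}{3} \cdot 217 = \frac{29078}{3}$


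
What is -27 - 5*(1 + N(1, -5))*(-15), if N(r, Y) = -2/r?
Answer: -102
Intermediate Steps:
-27 - 5*(1 + N(1, -5))*(-15) = -27 - 5*(1 - 2/1)*(-15) = -27 - 5*(1 - 2*1)*(-15) = -27 - 5*(1 - 2)*(-15) = -27 - 5*(-1)*(-15) = -27 + 5*(-15) = -27 - 75 = -102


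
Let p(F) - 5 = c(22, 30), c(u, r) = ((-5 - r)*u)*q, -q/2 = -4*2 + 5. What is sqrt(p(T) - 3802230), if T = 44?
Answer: I*sqrt(3806845) ≈ 1951.1*I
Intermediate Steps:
q = 6 (q = -2*(-4*2 + 5) = -2*(-8 + 5) = -2*(-3) = 6)
c(u, r) = 6*u*(-5 - r) (c(u, r) = ((-5 - r)*u)*6 = (u*(-5 - r))*6 = 6*u*(-5 - r))
p(F) = -4615 (p(F) = 5 - 6*22*(5 + 30) = 5 - 6*22*35 = 5 - 4620 = -4615)
sqrt(p(T) - 3802230) = sqrt(-4615 - 3802230) = sqrt(-3806845) = I*sqrt(3806845)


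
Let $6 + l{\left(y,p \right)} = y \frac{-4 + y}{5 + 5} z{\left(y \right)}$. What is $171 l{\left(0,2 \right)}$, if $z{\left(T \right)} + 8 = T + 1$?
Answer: $-1026$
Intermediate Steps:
$z{\left(T \right)} = -7 + T$ ($z{\left(T \right)} = -8 + \left(T + 1\right) = -8 + \left(1 + T\right) = -7 + T$)
$l{\left(y,p \right)} = -6 + y \left(-7 + y\right) \left(- \frac{2}{5} + \frac{y}{10}\right)$ ($l{\left(y,p \right)} = -6 + y \frac{-4 + y}{5 + 5} \left(-7 + y\right) = -6 + y \frac{-4 + y}{10} \left(-7 + y\right) = -6 + y \left(-4 + y\right) \frac{1}{10} \left(-7 + y\right) = -6 + y \left(- \frac{2}{5} + \frac{y}{10}\right) \left(-7 + y\right) = -6 + y \left(-7 + y\right) \left(- \frac{2}{5} + \frac{y}{10}\right)$)
$171 l{\left(0,2 \right)} = 171 \left(-6 - \frac{11 \cdot 0^{2}}{10} + \frac{0^{3}}{10} + \frac{14}{5} \cdot 0\right) = 171 \left(-6 - 0 + \frac{1}{10} \cdot 0 + 0\right) = 171 \left(-6 + 0 + 0 + 0\right) = 171 \left(-6\right) = -1026$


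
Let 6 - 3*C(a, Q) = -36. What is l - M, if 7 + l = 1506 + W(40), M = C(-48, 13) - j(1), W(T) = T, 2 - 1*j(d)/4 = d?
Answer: 1529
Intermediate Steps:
C(a, Q) = 14 (C(a, Q) = 2 - ⅓*(-36) = 2 + 12 = 14)
j(d) = 8 - 4*d
M = 10 (M = 14 - (8 - 4*1) = 14 - (8 - 4) = 14 - 1*4 = 14 - 4 = 10)
l = 1539 (l = -7 + (1506 + 40) = -7 + 1546 = 1539)
l - M = 1539 - 1*10 = 1539 - 10 = 1529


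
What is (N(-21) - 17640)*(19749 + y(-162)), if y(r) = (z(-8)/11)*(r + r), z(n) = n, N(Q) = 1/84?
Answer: -108578854243/308 ≈ -3.5253e+8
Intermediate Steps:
N(Q) = 1/84
y(r) = -16*r/11 (y(r) = (-8/11)*(r + r) = (-8*1/11)*(2*r) = -16*r/11)
(N(-21) - 17640)*(19749 + y(-162)) = (1/84 - 17640)*(19749 - 16/11*(-162)) = -1481759*(19749 + 2592/11)/84 = -1481759/84*219831/11 = -108578854243/308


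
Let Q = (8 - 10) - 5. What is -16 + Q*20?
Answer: -156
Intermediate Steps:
Q = -7 (Q = -2 - 5 = -7)
-16 + Q*20 = -16 - 7*20 = -16 - 140 = -156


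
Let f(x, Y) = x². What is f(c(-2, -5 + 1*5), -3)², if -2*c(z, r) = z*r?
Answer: 0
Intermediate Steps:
c(z, r) = -r*z/2 (c(z, r) = -z*r/2 = -r*z/2)
f(c(-2, -5 + 1*5), -3)² = ((-½*(-5 + 1*5)*(-2))²)² = ((-½*(-5 + 5)*(-2))²)² = ((-½*0*(-2))²)² = (0²)² = 0² = 0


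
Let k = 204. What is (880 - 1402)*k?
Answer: -106488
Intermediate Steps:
(880 - 1402)*k = (880 - 1402)*204 = -522*204 = -106488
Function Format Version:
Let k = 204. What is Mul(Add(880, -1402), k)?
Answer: -106488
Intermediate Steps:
Mul(Add(880, -1402), k) = Mul(Add(880, -1402), 204) = Mul(-522, 204) = -106488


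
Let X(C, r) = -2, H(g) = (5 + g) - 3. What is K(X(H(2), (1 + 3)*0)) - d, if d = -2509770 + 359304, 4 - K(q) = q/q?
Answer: 2150469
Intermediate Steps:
H(g) = 2 + g
K(q) = 3 (K(q) = 4 - q/q = 4 - 1*1 = 4 - 1 = 3)
d = -2150466
K(X(H(2), (1 + 3)*0)) - d = 3 - 1*(-2150466) = 3 + 2150466 = 2150469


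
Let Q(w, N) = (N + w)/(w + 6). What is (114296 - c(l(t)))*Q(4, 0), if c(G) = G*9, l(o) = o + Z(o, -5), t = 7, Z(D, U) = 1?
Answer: 228448/5 ≈ 45690.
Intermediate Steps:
l(o) = 1 + o (l(o) = o + 1 = 1 + o)
Q(w, N) = (N + w)/(6 + w)
c(G) = 9*G
(114296 - c(l(t)))*Q(4, 0) = (114296 - 9*(1 + 7))*((0 + 4)/(6 + 4)) = (114296 - 9*8)*(4/10) = (114296 - 1*72)*((1/10)*4) = (114296 - 72)*(2/5) = 114224*(2/5) = 228448/5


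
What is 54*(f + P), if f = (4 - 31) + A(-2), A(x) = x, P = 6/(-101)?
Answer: -158490/101 ≈ -1569.2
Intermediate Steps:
P = -6/101 (P = 6*(-1/101) = -6/101 ≈ -0.059406)
f = -29 (f = (4 - 31) - 2 = -27 - 2 = -29)
54*(f + P) = 54*(-29 - 6/101) = 54*(-2935/101) = -158490/101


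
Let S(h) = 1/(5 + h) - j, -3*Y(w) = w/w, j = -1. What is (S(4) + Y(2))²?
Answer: 49/81 ≈ 0.60494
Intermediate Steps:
Y(w) = -⅓ (Y(w) = -w/(3*w) = -⅓*1 = -⅓)
S(h) = 1 + 1/(5 + h) (S(h) = 1/(5 + h) - 1*(-1) = 1/(5 + h) + 1 = 1 + 1/(5 + h))
(S(4) + Y(2))² = ((6 + 4)/(5 + 4) - ⅓)² = (10/9 - ⅓)² = (7/9)² = 49/81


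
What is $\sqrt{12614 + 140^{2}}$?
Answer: $\sqrt{32214} \approx 179.48$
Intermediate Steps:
$\sqrt{12614 + 140^{2}} = \sqrt{12614 + 19600} = \sqrt{32214}$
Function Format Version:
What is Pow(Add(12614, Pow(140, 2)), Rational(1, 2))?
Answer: Pow(32214, Rational(1, 2)) ≈ 179.48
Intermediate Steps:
Pow(Add(12614, Pow(140, 2)), Rational(1, 2)) = Pow(Add(12614, 19600), Rational(1, 2)) = Pow(32214, Rational(1, 2))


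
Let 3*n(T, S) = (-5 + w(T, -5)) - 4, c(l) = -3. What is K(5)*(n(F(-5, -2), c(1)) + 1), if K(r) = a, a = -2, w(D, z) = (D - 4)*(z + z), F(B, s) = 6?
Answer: 52/3 ≈ 17.333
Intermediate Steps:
w(D, z) = 2*z*(-4 + D) (w(D, z) = (-4 + D)*(2*z) = 2*z*(-4 + D))
n(T, S) = 31/3 - 10*T/3 (n(T, S) = ((-5 + 2*(-5)*(-4 + T)) - 4)/3 = ((-5 + (40 - 10*T)) - 4)/3 = ((35 - 10*T) - 4)/3 = (31 - 10*T)/3 = 31/3 - 10*T/3)
K(r) = -2
K(5)*(n(F(-5, -2), c(1)) + 1) = -2*((31/3 - 10/3*6) + 1) = -2*((31/3 - 20) + 1) = -2*(-29/3 + 1) = -2*(-26/3) = 52/3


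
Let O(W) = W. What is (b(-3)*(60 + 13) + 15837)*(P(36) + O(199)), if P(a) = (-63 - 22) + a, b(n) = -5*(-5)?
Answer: 2649300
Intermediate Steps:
b(n) = 25
P(a) = -85 + a
(b(-3)*(60 + 13) + 15837)*(P(36) + O(199)) = (25*(60 + 13) + 15837)*((-85 + 36) + 199) = (25*73 + 15837)*(-49 + 199) = (1825 + 15837)*150 = 17662*150 = 2649300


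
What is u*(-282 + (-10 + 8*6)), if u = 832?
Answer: -203008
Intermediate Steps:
u*(-282 + (-10 + 8*6)) = 832*(-282 + (-10 + 8*6)) = 832*(-282 + (-10 + 48)) = 832*(-282 + 38) = 832*(-244) = -203008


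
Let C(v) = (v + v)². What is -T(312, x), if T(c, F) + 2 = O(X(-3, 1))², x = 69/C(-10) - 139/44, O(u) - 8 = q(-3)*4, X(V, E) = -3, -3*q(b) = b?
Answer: -142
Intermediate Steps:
q(b) = -b/3
C(v) = 4*v² (C(v) = (2*v)² = 4*v²)
O(u) = 12 (O(u) = 8 - ⅓*(-3)*4 = 8 + 1*4 = 8 + 4 = 12)
x = -13141/4400 (x = 69/((4*(-10)²)) - 139/44 = 69/((4*100)) - 139*1/44 = 69/400 - 139/44 = -13141/4400 ≈ -2.9866)
T(c, F) = 142 (T(c, F) = -2 + 12² = -2 + 144 = 142)
-T(312, x) = -1*142 = -142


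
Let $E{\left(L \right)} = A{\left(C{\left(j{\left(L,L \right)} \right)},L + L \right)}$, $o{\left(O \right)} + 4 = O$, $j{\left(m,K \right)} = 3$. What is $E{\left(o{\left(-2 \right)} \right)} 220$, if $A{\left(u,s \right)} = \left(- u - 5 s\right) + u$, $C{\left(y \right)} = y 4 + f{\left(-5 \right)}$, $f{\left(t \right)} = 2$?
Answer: $13200$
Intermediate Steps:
$o{\left(O \right)} = -4 + O$
$C{\left(y \right)} = 2 + 4 y$ ($C{\left(y \right)} = y 4 + 2 = 4 y + 2 = 2 + 4 y$)
$A{\left(u,s \right)} = - 5 s$
$E{\left(L \right)} = - 10 L$ ($E{\left(L \right)} = - 5 \left(L + L\right) = - 5 \cdot 2 L = - 10 L$)
$E{\left(o{\left(-2 \right)} \right)} 220 = - 10 \left(-4 - 2\right) 220 = \left(-10\right) \left(-6\right) 220 = 60 \cdot 220 = 13200$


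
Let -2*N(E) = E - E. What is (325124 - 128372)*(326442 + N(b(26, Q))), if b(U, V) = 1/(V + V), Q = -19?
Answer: 64228116384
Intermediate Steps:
b(U, V) = 1/(2*V)
N(E) = 0 (N(E) = -(E - E)/2 = -½*0 = 0)
(325124 - 128372)*(326442 + N(b(26, Q))) = (325124 - 128372)*(326442 + 0) = 196752*326442 = 64228116384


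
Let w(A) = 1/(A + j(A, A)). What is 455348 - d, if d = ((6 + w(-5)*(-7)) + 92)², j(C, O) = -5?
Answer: 44560631/100 ≈ 4.4561e+5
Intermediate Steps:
w(A) = 1/(-5 + A) (w(A) = 1/(A - 5) = 1/(-5 + A))
d = 974169/100 (d = ((6 - 7/(-5 - 5)) + 92)² = ((6 - 7/(-10)) + 92)² = ((6 - ⅒*(-7)) + 92)² = ((6 + 7/10) + 92)² = (67/10 + 92)² = (987/10)² = 974169/100 ≈ 9741.7)
455348 - d = 455348 - 1*974169/100 = 455348 - 974169/100 = 44560631/100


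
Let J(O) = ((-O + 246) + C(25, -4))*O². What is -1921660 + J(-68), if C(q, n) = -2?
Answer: -478972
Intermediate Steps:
J(O) = O²*(244 - O) (J(O) = ((-O + 246) - 2)*O² = ((246 - O) - 2)*O² = (244 - O)*O² = O²*(244 - O))
-1921660 + J(-68) = -1921660 + (-68)²*(244 - 1*(-68)) = -1921660 + 4624*(244 + 68) = -1921660 + 4624*312 = -1921660 + 1442688 = -478972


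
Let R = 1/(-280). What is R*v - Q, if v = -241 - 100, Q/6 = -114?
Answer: 191861/280 ≈ 685.22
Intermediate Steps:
Q = -684 (Q = 6*(-114) = -684)
v = -341
R = -1/280 ≈ -0.0035714
R*v - Q = -1/280*(-341) - 1*(-684) = 341/280 + 684 = 191861/280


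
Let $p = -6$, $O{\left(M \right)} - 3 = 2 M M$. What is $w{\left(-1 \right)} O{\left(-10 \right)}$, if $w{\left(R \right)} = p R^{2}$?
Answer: $-1218$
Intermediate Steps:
$O{\left(M \right)} = 3 + 2 M^{2}$ ($O{\left(M \right)} = 3 + 2 M M = 3 + 2 M^{2}$)
$w{\left(R \right)} = - 6 R^{2}$
$w{\left(-1 \right)} O{\left(-10 \right)} = - 6 \left(-1\right)^{2} \left(3 + 2 \left(-10\right)^{2}\right) = \left(-6\right) 1 \left(3 + 2 \cdot 100\right) = - 6 \left(3 + 200\right) = \left(-6\right) 203 = -1218$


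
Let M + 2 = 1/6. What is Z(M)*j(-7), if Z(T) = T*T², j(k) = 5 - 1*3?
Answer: -1331/108 ≈ -12.324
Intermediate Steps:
j(k) = 2 (j(k) = 5 - 3 = 2)
M = -11/6 (M = -2 + 1/6 = -2 + ⅙ = -11/6 ≈ -1.8333)
Z(T) = T³
Z(M)*j(-7) = (-11/6)³*2 = -1331/216*2 = -1331/108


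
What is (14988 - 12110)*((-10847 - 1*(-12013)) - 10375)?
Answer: -26503502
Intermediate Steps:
(14988 - 12110)*((-10847 - 1*(-12013)) - 10375) = 2878*((-10847 + 12013) - 10375) = 2878*(1166 - 10375) = 2878*(-9209) = -26503502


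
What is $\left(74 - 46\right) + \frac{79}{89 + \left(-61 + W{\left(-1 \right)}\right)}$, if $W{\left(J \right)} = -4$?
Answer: $\frac{751}{24} \approx 31.292$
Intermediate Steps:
$\left(74 - 46\right) + \frac{79}{89 + \left(-61 + W{\left(-1 \right)}\right)} = \left(74 - 46\right) + \frac{79}{89 - 65} = 28 + \frac{79}{89 - 65} = 28 + \frac{79}{24} = \frac{751}{24}$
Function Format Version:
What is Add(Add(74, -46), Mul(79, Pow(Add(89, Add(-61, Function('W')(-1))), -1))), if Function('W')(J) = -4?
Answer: Rational(751, 24) ≈ 31.292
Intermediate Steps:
Add(Add(74, -46), Mul(79, Pow(Add(89, Add(-61, Function('W')(-1))), -1))) = Add(Add(74, -46), Mul(79, Pow(Add(89, Add(-61, -4)), -1))) = Add(28, Mul(79, Pow(Add(89, -65), -1))) = Add(28, Mul(79, Pow(24, -1))) = Add(28, Mul(79, Rational(1, 24))) = Add(28, Rational(79, 24)) = Rational(751, 24)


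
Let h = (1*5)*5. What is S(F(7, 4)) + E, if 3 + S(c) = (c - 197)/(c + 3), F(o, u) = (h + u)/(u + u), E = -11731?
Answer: -623449/53 ≈ -11763.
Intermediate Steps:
h = 25 (h = 5*5 = 25)
F(o, u) = (25 + u)/(2*u) (F(o, u) = (25 + u)/(u + u) = (25 + u)/((2*u)) = (25 + u)*(1/(2*u)) = (25 + u)/(2*u))
S(c) = -3 + (-197 + c)/(3 + c) (S(c) = -3 + (c - 197)/(c + 3) = -3 + (-197 + c)/(3 + c))
S(F(7, 4)) + E = 2*(-103 - (25 + 4)/(2*4))/(3 + (½)*(25 + 4)/4) - 11731 = 2*(-103 - 29/(2*4))/(3 + (½)*(¼)*29) - 11731 = 2*(-103 - 1*29/8)/(3 + 29/8) - 11731 = 2*(-103 - 29/8)/(53/8) - 11731 = 2*(8/53)*(-853/8) - 11731 = -1706/53 - 11731 = -623449/53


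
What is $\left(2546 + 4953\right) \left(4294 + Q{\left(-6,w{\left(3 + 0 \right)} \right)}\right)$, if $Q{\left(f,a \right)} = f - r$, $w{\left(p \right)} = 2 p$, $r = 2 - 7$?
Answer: $32193207$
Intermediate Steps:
$r = -5$ ($r = 2 - 7 = -5$)
$Q{\left(f,a \right)} = 5 + f$ ($Q{\left(f,a \right)} = f - -5 = f + 5 = 5 + f$)
$\left(2546 + 4953\right) \left(4294 + Q{\left(-6,w{\left(3 + 0 \right)} \right)}\right) = \left(2546 + 4953\right) \left(4294 + \left(5 - 6\right)\right) = 7499 \left(4294 - 1\right) = 7499 \cdot 4293 = 32193207$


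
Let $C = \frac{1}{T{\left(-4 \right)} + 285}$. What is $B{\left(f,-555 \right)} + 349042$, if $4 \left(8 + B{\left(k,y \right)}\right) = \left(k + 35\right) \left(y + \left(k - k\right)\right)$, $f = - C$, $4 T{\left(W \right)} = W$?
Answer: $\frac{390986479}{1136} \approx 3.4418 \cdot 10^{5}$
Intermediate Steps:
$T{\left(W \right)} = \frac{W}{4}$
$C = \frac{1}{284}$ ($C = \frac{1}{\frac{1}{4} \left(-4\right) + 285} = \frac{1}{-1 + 285} = \frac{1}{284} \approx 0.0035211$)
$f = - \frac{1}{284}$ ($f = \left(-1\right) \frac{1}{284} = - \frac{1}{284} \approx -0.0035211$)
$B{\left(k,y \right)} = -8 + \frac{y \left(35 + k\right)}{4}$ ($B{\left(k,y \right)} = -8 + \frac{\left(k + 35\right) \left(y + \left(k - k\right)\right)}{4} = -8 + \frac{\left(35 + k\right) \left(y + 0\right)}{4} = -8 + \frac{\left(35 + k\right) y}{4} = -8 + \frac{y \left(35 + k\right)}{4}$)
$B{\left(f,-555 \right)} + 349042 = \left(-8 + \frac{35}{4} \left(-555\right) + \frac{1}{4} \left(- \frac{1}{284}\right) \left(-555\right)\right) + 349042 = \left(-8 - \frac{19425}{4} + \frac{555}{1136}\right) + 349042 = - \frac{5525233}{1136} + 349042 = \frac{390986479}{1136}$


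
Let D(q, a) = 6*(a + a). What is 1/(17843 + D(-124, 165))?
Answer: 1/19823 ≈ 5.0446e-5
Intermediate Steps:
D(q, a) = 12*a (D(q, a) = 6*(2*a) = 12*a)
1/(17843 + D(-124, 165)) = 1/(17843 + 12*165) = 1/(17843 + 1980) = 1/19823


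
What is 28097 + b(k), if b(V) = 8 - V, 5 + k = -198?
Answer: 28308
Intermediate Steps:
k = -203 (k = -5 - 198 = -203)
28097 + b(k) = 28097 + (8 - 1*(-203)) = 28097 + (8 + 203) = 28097 + 211 = 28308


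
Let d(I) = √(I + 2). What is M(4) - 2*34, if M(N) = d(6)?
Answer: -68 + 2*√2 ≈ -65.172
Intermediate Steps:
d(I) = √(2 + I)
M(N) = 2*√2 (M(N) = √(2 + 6) = √8 = 2*√2)
M(4) - 2*34 = 2*√2 - 2*34 = 2*√2 - 68 = -68 + 2*√2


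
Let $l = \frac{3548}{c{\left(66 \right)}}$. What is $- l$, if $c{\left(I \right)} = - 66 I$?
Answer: $\frac{887}{1089} \approx 0.81451$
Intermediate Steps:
$l = - \frac{887}{1089}$ ($l = \frac{3548}{\left(-66\right) 66} = \frac{3548}{-4356} = 3548 \left(- \frac{1}{4356}\right) = - \frac{887}{1089} \approx -0.81451$)
$- l = \left(-1\right) \left(- \frac{887}{1089}\right) = \frac{887}{1089}$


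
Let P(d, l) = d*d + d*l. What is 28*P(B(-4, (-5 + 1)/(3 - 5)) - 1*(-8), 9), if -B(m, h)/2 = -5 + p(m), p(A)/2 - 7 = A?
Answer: 2520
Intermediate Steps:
p(A) = 14 + 2*A
B(m, h) = -18 - 4*m (B(m, h) = -2*(-5 + (14 + 2*m)) = -2*(9 + 2*m) = -18 - 4*m)
P(d, l) = d**2 + d*l
28*P(B(-4, (-5 + 1)/(3 - 5)) - 1*(-8), 9) = 28*(((-18 - 4*(-4)) - 1*(-8))*(((-18 - 4*(-4)) - 1*(-8)) + 9)) = 28*(((-18 + 16) + 8)*(((-18 + 16) + 8) + 9)) = 28*((-2 + 8)*((-2 + 8) + 9)) = 28*(6*(6 + 9)) = 28*(6*15) = 28*90 = 2520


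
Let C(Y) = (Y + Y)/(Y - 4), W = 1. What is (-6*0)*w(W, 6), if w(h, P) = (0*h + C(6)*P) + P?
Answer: 0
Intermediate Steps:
C(Y) = 2*Y/(-4 + Y) (C(Y) = (2*Y)/(-4 + Y) = 2*Y/(-4 + Y))
w(h, P) = 7*P (w(h, P) = (0*h + (2*6/(-4 + 6))*P) + P = (0 + (2*6/2)*P) + P = (0 + (2*6*(½))*P) + P = (0 + 6*P) + P = 6*P + P = 7*P)
(-6*0)*w(W, 6) = (-6*0)*(7*6) = 0*42 = 0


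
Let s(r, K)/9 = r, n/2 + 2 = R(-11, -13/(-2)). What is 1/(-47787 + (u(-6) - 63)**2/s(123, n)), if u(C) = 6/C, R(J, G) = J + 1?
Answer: -1107/52896113 ≈ -2.0928e-5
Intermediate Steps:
R(J, G) = 1 + J
n = -24 (n = -4 + 2*(1 - 11) = -4 + 2*(-10) = -4 - 20 = -24)
s(r, K) = 9*r
1/(-47787 + (u(-6) - 63)**2/s(123, n)) = 1/(-47787 + (6/(-6) - 63)**2/((9*123))) = 1/(-47787 + (6*(-1/6) - 63)**2/1107) = 1/(-47787 + (-1 - 63)**2*(1/1107)) = 1/(-47787 + (-64)**2*(1/1107)) = 1/(-47787 + 4096*(1/1107)) = 1/(-47787 + 4096/1107) = 1/(-52896113/1107) = -1107/52896113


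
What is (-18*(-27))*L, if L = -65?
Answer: -31590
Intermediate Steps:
(-18*(-27))*L = -18*(-27)*(-65) = 486*(-65) = -31590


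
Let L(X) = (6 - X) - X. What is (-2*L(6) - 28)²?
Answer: 256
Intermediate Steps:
L(X) = 6 - 2*X
(-2*L(6) - 28)² = (-2*(6 - 2*6) - 28)² = (-2*(6 - 12) - 28)² = (-2*(-6) - 28)² = (12 - 28)² = (-16)² = 256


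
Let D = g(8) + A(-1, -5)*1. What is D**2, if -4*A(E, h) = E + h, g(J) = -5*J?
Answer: 5929/4 ≈ 1482.3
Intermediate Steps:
A(E, h) = -E/4 - h/4 (A(E, h) = -(E + h)/4 = -E/4 - h/4)
D = -77/2 (D = -5*8 + (-1/4*(-1) - 1/4*(-5))*1 = -40 + (1/4 + 5/4)*1 = -40 + (3/2)*1 = -40 + 3/2 = -77/2 ≈ -38.500)
D**2 = (-77/2)**2 = 5929/4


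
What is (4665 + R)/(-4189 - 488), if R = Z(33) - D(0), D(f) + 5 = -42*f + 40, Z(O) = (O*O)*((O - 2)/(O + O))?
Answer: -10283/9354 ≈ -1.0993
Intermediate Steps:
Z(O) = O*(-2 + O)/2 (Z(O) = O²*((-2 + O)/((2*O))) = O²*((-2 + O)*(1/(2*O))) = O²*((-2 + O)/(2*O)) = O*(-2 + O)/2)
D(f) = 35 - 42*f (D(f) = -5 + (-42*f + 40) = -5 + (40 - 42*f) = 35 - 42*f)
R = 953/2 (R = (½)*33*(-2 + 33) - (35 - 42*0) = (½)*33*31 - (35 + 0) = 1023/2 - 1*35 = 1023/2 - 35 = 953/2 ≈ 476.50)
(4665 + R)/(-4189 - 488) = (4665 + 953/2)/(-4189 - 488) = (10283/2)/(-4677) = (10283/2)*(-1/4677) = -10283/9354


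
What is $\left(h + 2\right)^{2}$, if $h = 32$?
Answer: $1156$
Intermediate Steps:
$\left(h + 2\right)^{2} = \left(32 + 2\right)^{2} = 34^{2} = 1156$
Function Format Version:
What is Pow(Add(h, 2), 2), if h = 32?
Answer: 1156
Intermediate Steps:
Pow(Add(h, 2), 2) = Pow(Add(32, 2), 2) = Pow(34, 2) = 1156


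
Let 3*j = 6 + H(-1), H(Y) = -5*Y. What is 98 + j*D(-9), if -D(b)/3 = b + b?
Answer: 296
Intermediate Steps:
D(b) = -6*b (D(b) = -3*(b + b) = -6*b)
j = 11/3 (j = (6 - 5*(-1))/3 = (6 + 5)/3 = (1/3)*11 = 11/3 ≈ 3.6667)
98 + j*D(-9) = 98 + 11*(-6*(-9))/3 = 98 + (11/3)*54 = 98 + 198 = 296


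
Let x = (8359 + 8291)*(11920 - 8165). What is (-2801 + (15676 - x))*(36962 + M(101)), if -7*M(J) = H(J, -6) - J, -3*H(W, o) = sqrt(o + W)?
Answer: -16179225825625/7 - 62507875*sqrt(95)/21 ≈ -2.3113e+12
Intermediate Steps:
H(W, o) = -sqrt(W + o)/3 (H(W, o) = -sqrt(o + W)/3 = -sqrt(W + o)/3)
x = 62520750 (x = 16650*3755 = 62520750)
M(J) = J/7 + sqrt(-6 + J)/21 (M(J) = -(-sqrt(J - 6)/3 - J)/7 = -(-sqrt(-6 + J)/3 - J)/7 = -(-J - sqrt(-6 + J)/3)/7 = J/7 + sqrt(-6 + J)/21)
(-2801 + (15676 - x))*(36962 + M(101)) = (-2801 + (15676 - 1*62520750))*(36962 + ((1/7)*101 + sqrt(-6 + 101)/21)) = (-2801 + (15676 - 62520750))*(36962 + (101/7 + sqrt(95)/21)) = (-2801 - 62505074)*(258835/7 + sqrt(95)/21) = -62507875*(258835/7 + sqrt(95)/21) = -16179225825625/7 - 62507875*sqrt(95)/21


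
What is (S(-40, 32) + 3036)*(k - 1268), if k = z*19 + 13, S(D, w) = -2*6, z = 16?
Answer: -2875824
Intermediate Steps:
S(D, w) = -12
k = 317 (k = 16*19 + 13 = 304 + 13 = 317)
(S(-40, 32) + 3036)*(k - 1268) = (-12 + 3036)*(317 - 1268) = 3024*(-951) = -2875824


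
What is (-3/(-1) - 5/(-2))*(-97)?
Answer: -1067/2 ≈ -533.50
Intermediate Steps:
(-3/(-1) - 5/(-2))*(-97) = (-3*(-1) - 5*(-1/2))*(-97) = (3 + 5/2)*(-97) = (11/2)*(-97) = -1067/2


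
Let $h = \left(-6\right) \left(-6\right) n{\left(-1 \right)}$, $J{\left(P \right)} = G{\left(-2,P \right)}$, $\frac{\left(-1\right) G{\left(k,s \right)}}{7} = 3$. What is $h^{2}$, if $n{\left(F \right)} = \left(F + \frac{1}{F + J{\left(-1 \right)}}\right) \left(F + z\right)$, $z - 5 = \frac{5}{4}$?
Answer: $\frac{18896409}{484} \approx 39042.0$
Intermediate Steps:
$G{\left(k,s \right)} = -21$ ($G{\left(k,s \right)} = \left(-7\right) 3 = -21$)
$J{\left(P \right)} = -21$
$z = \frac{25}{4}$ ($z = 5 + \frac{5}{4} = \frac{25}{4} \approx 6.25$)
$n{\left(F \right)} = \left(\frac{25}{4} + F\right) \left(F + \frac{1}{-21 + F}\right)$ ($n{\left(F \right)} = \left(F + \frac{1}{F - 21}\right) \left(F + \frac{25}{4}\right) = \left(F + \frac{1}{-21 + F}\right) \left(\frac{25}{4} + F\right) = \left(\frac{25}{4} + F\right) \left(F + \frac{1}{-21 + F}\right)$)
$h = - \frac{4347}{22}$ ($h = \left(-6\right) \left(-6\right) \frac{25 - -521 - 59 \left(-1\right)^{2} + 4 \left(-1\right)^{3}}{4 \left(-21 - 1\right)} = 36 \frac{25 + 521 - 59 + 4 \left(-1\right)}{4 \left(-22\right)} = 36 \cdot \frac{1}{4} \left(- \frac{1}{22}\right) \left(25 + 521 - 59 - 4\right) = 36 \cdot \frac{1}{4} \left(- \frac{1}{22}\right) 483 = 36 \left(- \frac{483}{88}\right) = - \frac{4347}{22} \approx -197.59$)
$h^{2} = \left(- \frac{4347}{22}\right)^{2} = \frac{18896409}{484}$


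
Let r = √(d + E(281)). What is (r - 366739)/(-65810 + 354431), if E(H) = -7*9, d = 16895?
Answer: -366739/288621 + 8*√263/288621 ≈ -1.2702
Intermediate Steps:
E(H) = -63
r = 8*√263 (r = √(16895 - 63) = √16832 = 8*√263 ≈ 129.74)
(r - 366739)/(-65810 + 354431) = (8*√263 - 366739)/(-65810 + 354431) = (-366739 + 8*√263)/288621 = (-366739 + 8*√263)*(1/288621) = -366739/288621 + 8*√263/288621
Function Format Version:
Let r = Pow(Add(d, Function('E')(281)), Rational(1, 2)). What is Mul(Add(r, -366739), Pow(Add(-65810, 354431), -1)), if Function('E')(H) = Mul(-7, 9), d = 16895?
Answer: Add(Rational(-366739, 288621), Mul(Rational(8, 288621), Pow(263, Rational(1, 2)))) ≈ -1.2702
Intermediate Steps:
Function('E')(H) = -63
r = Mul(8, Pow(263, Rational(1, 2))) (r = Pow(Add(16895, -63), Rational(1, 2)) = Pow(16832, Rational(1, 2)) = Mul(8, Pow(263, Rational(1, 2))) ≈ 129.74)
Mul(Add(r, -366739), Pow(Add(-65810, 354431), -1)) = Mul(Add(Mul(8, Pow(263, Rational(1, 2))), -366739), Pow(Add(-65810, 354431), -1)) = Mul(Add(-366739, Mul(8, Pow(263, Rational(1, 2)))), Pow(288621, -1)) = Mul(Add(-366739, Mul(8, Pow(263, Rational(1, 2)))), Rational(1, 288621)) = Add(Rational(-366739, 288621), Mul(Rational(8, 288621), Pow(263, Rational(1, 2))))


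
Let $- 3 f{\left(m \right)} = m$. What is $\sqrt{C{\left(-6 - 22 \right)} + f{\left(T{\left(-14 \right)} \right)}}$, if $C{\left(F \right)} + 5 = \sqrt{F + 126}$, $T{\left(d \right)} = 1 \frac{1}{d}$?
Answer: $\frac{\sqrt{-8778 + 12348 \sqrt{2}}}{42} \approx 2.2189$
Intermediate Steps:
$T{\left(d \right)} = \frac{1}{d}$
$C{\left(F \right)} = -5 + \sqrt{126 + F}$ ($C{\left(F \right)} = -5 + \sqrt{F + 126} = -5 + \sqrt{126 + F}$)
$f{\left(m \right)} = - \frac{m}{3}$
$\sqrt{C{\left(-6 - 22 \right)} + f{\left(T{\left(-14 \right)} \right)}} = \sqrt{\left(-5 + \sqrt{126 - 28}\right) - \frac{1}{3 \left(-14\right)}} = \sqrt{\left(-5 + \sqrt{126 - 28}\right) - - \frac{1}{42}} = \sqrt{\left(-5 + \sqrt{98}\right) + \frac{1}{42}} = \sqrt{\left(-5 + 7 \sqrt{2}\right) + \frac{1}{42}} = \sqrt{- \frac{209}{42} + 7 \sqrt{2}}$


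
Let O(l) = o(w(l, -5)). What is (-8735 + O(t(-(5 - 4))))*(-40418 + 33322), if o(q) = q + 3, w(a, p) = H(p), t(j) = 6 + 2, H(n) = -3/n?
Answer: 309790072/5 ≈ 6.1958e+7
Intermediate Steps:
t(j) = 8
w(a, p) = -3/p
o(q) = 3 + q
O(l) = 18/5 (O(l) = 3 - 3/(-5) = 3 - 3*(-1/5) = 3 + 3/5 = 18/5)
(-8735 + O(t(-(5 - 4))))*(-40418 + 33322) = (-8735 + 18/5)*(-40418 + 33322) = -43657/5*(-7096) = 309790072/5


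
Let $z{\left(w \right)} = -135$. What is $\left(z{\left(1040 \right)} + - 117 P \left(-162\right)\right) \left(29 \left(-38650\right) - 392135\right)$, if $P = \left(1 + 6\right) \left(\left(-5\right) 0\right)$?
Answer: $204252975$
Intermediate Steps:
$P = 0$ ($P = 7 \cdot 0 = 0$)
$\left(z{\left(1040 \right)} + - 117 P \left(-162\right)\right) \left(29 \left(-38650\right) - 392135\right) = \left(-135 + \left(-117\right) 0 \left(-162\right)\right) \left(29 \left(-38650\right) - 392135\right) = \left(-135 + 0 \left(-162\right)\right) \left(-1120850 - 392135\right) = \left(-135 + 0\right) \left(-1512985\right) = \left(-135\right) \left(-1512985\right) = 204252975$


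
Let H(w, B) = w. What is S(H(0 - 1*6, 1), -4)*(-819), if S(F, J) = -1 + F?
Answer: 5733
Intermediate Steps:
S(H(0 - 1*6, 1), -4)*(-819) = (-1 + (0 - 1*6))*(-819) = (-1 + (0 - 6))*(-819) = (-1 - 6)*(-819) = -7*(-819) = 5733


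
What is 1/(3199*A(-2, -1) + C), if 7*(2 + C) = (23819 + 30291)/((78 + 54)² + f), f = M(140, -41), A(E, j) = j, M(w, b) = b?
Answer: -17383/55635253 ≈ -0.00031245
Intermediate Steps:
f = -41
C = -27036/17383 (C = -2 + ((23819 + 30291)/((78 + 54)² - 41))/7 = -2 + (54110/(132² - 41))/7 = -2 + (54110/(17424 - 41))/7 = -2 + (54110/17383)/7 = -2 + (54110*(1/17383))/7 = -2 + (⅐)*(54110/17383) = -2 + 7730/17383 = -27036/17383 ≈ -1.5553)
1/(3199*A(-2, -1) + C) = 1/(3199*(-1) - 27036/17383) = 1/(-3199 - 27036/17383) = 1/(-55635253/17383) = -17383/55635253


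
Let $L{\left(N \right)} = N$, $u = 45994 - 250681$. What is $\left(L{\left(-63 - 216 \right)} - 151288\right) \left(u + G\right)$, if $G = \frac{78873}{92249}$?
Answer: $\frac{2861902066961730}{92249} \approx 3.1024 \cdot 10^{10}$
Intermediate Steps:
$u = -204687$
$G = \frac{78873}{92249}$ ($G = 78873 \cdot \frac{1}{92249} = \frac{78873}{92249} \approx 0.855$)
$\left(L{\left(-63 - 216 \right)} - 151288\right) \left(u + G\right) = \left(\left(-63 - 216\right) - 151288\right) \left(-204687 + \frac{78873}{92249}\right) = \left(-279 - 151288\right) \left(- \frac{18882092190}{92249}\right) = \left(-151567\right) \left(- \frac{18882092190}{92249}\right) = \frac{2861902066961730}{92249}$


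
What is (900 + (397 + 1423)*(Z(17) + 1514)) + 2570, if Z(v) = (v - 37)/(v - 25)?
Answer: 2763500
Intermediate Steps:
Z(v) = (-37 + v)/(-25 + v)
(900 + (397 + 1423)*(Z(17) + 1514)) + 2570 = (900 + (397 + 1423)*((-37 + 17)/(-25 + 17) + 1514)) + 2570 = (900 + 1820*(-20/(-8) + 1514)) + 2570 = (900 + 1820*(-⅛*(-20) + 1514)) + 2570 = (900 + 1820*(5/2 + 1514)) + 2570 = (900 + 1820*(3033/2)) + 2570 = (900 + 2760030) + 2570 = 2760930 + 2570 = 2763500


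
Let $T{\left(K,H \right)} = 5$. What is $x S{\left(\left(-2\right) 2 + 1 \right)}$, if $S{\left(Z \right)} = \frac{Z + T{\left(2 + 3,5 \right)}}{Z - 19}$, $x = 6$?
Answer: $- \frac{6}{11} \approx -0.54545$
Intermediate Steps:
$S{\left(Z \right)} = \frac{5 + Z}{-19 + Z}$ ($S{\left(Z \right)} = \frac{Z + 5}{Z - 19} = \frac{5 + Z}{-19 + Z}$)
$x S{\left(\left(-2\right) 2 + 1 \right)} = 6 \frac{5 + \left(\left(-2\right) 2 + 1\right)}{-19 + \left(\left(-2\right) 2 + 1\right)} = 6 \frac{5 + \left(-4 + 1\right)}{-19 + \left(-4 + 1\right)} = 6 \frac{5 - 3}{-19 - 3} = 6 \frac{1}{-22} \cdot 2 = 6 \left(\left(- \frac{1}{22}\right) 2\right) = 6 \left(- \frac{1}{11}\right) = - \frac{6}{11}$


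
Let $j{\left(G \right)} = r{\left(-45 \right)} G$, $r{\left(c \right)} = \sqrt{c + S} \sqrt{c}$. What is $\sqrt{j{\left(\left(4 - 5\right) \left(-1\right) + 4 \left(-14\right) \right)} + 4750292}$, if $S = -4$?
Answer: $\sqrt{4750292 + 1155 \sqrt{5}} \approx 2180.1$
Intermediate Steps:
$r{\left(c \right)} = \sqrt{c} \sqrt{-4 + c}$ ($r{\left(c \right)} = \sqrt{c - 4} \sqrt{c} = \sqrt{-4 + c} \sqrt{c} = \sqrt{c} \sqrt{-4 + c}$)
$j{\left(G \right)} = - 21 G \sqrt{5}$ ($j{\left(G \right)} = \sqrt{-45} \sqrt{-4 - 45} G = 3 i \sqrt{5} \sqrt{-49} G = 3 i \sqrt{5} \cdot 7 i G = - 21 \sqrt{5} G = - 21 G \sqrt{5}$)
$\sqrt{j{\left(\left(4 - 5\right) \left(-1\right) + 4 \left(-14\right) \right)} + 4750292} = \sqrt{- 21 \left(\left(4 - 5\right) \left(-1\right) + 4 \left(-14\right)\right) \sqrt{5} + 4750292} = \sqrt{- 21 \left(\left(-1\right) \left(-1\right) - 56\right) \sqrt{5} + 4750292} = \sqrt{- 21 \left(1 - 56\right) \sqrt{5} + 4750292} = \sqrt{\left(-21\right) \left(-55\right) \sqrt{5} + 4750292} = \sqrt{1155 \sqrt{5} + 4750292} = \sqrt{4750292 + 1155 \sqrt{5}}$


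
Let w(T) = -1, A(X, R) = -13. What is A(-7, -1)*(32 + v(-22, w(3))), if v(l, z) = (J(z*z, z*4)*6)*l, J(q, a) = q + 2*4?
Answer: 15028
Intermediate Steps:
J(q, a) = 8 + q (J(q, a) = q + 8 = 8 + q)
v(l, z) = l*(48 + 6*z**2) (v(l, z) = ((8 + z*z)*6)*l = ((8 + z**2)*6)*l = (48 + 6*z**2)*l = l*(48 + 6*z**2))
A(-7, -1)*(32 + v(-22, w(3))) = -13*(32 + 6*(-22)*(8 + (-1)**2)) = -13*(32 + 6*(-22)*(8 + 1)) = -13*(32 + 6*(-22)*9) = -13*(32 - 1188) = -13*(-1156) = 15028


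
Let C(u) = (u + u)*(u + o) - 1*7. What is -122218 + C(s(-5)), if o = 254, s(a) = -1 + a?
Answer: -125201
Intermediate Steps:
C(u) = -7 + 2*u*(254 + u) (C(u) = (u + u)*(u + 254) - 1*7 = (2*u)*(254 + u) - 7 = 2*u*(254 + u) - 7 = -7 + 2*u*(254 + u))
-122218 + C(s(-5)) = -122218 + (-7 + 2*(-1 - 5)² + 508*(-1 - 5)) = -122218 + (-7 + 2*(-6)² + 508*(-6)) = -122218 + (-7 + 2*36 - 3048) = -122218 + (-7 + 72 - 3048) = -122218 - 2983 = -125201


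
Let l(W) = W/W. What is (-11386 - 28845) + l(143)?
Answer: -40230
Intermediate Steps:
l(W) = 1
(-11386 - 28845) + l(143) = (-11386 - 28845) + 1 = -40231 + 1 = -40230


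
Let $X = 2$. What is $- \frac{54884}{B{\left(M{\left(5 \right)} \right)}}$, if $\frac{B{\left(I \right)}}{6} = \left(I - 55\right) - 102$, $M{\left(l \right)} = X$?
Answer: $\frac{27442}{465} \approx 59.015$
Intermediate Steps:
$M{\left(l \right)} = 2$
$B{\left(I \right)} = -942 + 6 I$ ($B{\left(I \right)} = 6 \left(\left(I - 55\right) - 102\right) = 6 \left(\left(-55 + I\right) - 102\right) = 6 \left(-157 + I\right) = -942 + 6 I$)
$- \frac{54884}{B{\left(M{\left(5 \right)} \right)}} = - \frac{54884}{-942 + 6 \cdot 2} = - \frac{54884}{-942 + 12} = - \frac{54884}{-930} = \left(-54884\right) \left(- \frac{1}{930}\right) = \frac{27442}{465}$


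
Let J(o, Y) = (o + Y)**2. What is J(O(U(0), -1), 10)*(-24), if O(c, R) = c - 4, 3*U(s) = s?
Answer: -864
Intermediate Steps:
U(s) = s/3
O(c, R) = -4 + c
J(o, Y) = (Y + o)**2
J(O(U(0), -1), 10)*(-24) = (10 + (-4 + (1/3)*0))**2*(-24) = (10 + (-4 + 0))**2*(-24) = (10 - 4)**2*(-24) = 6**2*(-24) = 36*(-24) = -864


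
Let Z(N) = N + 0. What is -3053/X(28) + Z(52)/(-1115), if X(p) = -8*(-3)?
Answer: -3405343/26760 ≈ -127.26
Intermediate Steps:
Z(N) = N
X(p) = 24
-3053/X(28) + Z(52)/(-1115) = -3053/24 + 52/(-1115) = -3053*1/24 + 52*(-1/1115) = -3053/24 - 52/1115 = -3405343/26760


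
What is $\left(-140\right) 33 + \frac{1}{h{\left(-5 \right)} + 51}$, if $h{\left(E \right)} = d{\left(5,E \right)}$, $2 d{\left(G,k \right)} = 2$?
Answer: $- \frac{240239}{52} \approx -4620.0$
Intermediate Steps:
$d{\left(G,k \right)} = 1$ ($d{\left(G,k \right)} = \frac{1}{2} \cdot 2 = 1$)
$h{\left(E \right)} = 1$
$\left(-140\right) 33 + \frac{1}{h{\left(-5 \right)} + 51} = \left(-140\right) 33 + \frac{1}{1 + 51} = -4620 + \frac{1}{52} = - \frac{240239}{52}$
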